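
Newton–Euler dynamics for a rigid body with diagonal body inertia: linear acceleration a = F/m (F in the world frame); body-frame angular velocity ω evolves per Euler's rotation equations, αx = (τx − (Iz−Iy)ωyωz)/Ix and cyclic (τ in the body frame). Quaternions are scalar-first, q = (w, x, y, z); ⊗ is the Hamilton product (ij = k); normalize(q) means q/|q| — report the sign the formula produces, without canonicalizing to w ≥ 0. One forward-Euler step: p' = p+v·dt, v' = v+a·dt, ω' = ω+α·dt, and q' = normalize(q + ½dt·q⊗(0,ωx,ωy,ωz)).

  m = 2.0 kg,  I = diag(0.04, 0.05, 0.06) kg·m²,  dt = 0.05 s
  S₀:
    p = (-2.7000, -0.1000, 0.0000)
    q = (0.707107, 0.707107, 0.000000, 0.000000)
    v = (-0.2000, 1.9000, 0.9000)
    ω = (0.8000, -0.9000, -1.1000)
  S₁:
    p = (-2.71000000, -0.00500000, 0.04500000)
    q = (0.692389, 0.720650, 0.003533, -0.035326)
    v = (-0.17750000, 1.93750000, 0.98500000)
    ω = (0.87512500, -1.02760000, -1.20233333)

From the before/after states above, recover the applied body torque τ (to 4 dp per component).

ω₁ − ω₀ = (0.07512500, -0.12760000, -0.10233333)
precession coupling = (0.0099, 0.0176, -0.0072)
τ = I·(Δω/dt) + ω₀×(Iω₀) = (0.0700, -0.1100, -0.1300)

τ = (0.0700, -0.1100, -0.1300)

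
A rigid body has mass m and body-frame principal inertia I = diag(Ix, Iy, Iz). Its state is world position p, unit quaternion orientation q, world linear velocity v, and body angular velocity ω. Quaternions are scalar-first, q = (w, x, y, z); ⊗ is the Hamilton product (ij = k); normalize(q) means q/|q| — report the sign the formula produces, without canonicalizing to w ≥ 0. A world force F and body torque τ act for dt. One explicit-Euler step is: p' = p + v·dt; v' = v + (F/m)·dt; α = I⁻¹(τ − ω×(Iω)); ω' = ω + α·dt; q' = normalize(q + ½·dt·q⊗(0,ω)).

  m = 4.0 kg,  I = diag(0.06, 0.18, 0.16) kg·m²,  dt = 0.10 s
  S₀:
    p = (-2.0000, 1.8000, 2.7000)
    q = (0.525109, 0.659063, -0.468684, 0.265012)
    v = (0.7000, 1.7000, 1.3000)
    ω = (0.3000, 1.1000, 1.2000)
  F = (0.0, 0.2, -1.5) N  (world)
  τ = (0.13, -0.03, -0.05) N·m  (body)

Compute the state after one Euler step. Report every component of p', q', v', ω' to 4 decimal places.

ω×(Iω) gyroscopic = (-0.0264, -0.0360, 0.0396)
α = I⁻¹(τ − ω×Iω) = (2.6067, 0.0333, -0.5600)
new body rate ω' = (0.5607, 1.1033, 1.1440)
Hamilton product q⊗(0,ω) = (-0.0001809, -0.6964013, -0.1337521, 1.4957053)
q' = normalize(q + ½dt·q⊗(0,ω)) = (0.5233, 0.6221, -0.4738, 0.3386)
new position p' = (-1.9300, 1.9700, 2.8300)
new velocity v' = (0.7000, 1.7050, 1.2625)

p' = (-1.9300, 1.9700, 2.8300)
q' = (0.5233, 0.6221, -0.4738, 0.3386)
v' = (0.7000, 1.7050, 1.2625)
ω' = (0.5607, 1.1033, 1.1440)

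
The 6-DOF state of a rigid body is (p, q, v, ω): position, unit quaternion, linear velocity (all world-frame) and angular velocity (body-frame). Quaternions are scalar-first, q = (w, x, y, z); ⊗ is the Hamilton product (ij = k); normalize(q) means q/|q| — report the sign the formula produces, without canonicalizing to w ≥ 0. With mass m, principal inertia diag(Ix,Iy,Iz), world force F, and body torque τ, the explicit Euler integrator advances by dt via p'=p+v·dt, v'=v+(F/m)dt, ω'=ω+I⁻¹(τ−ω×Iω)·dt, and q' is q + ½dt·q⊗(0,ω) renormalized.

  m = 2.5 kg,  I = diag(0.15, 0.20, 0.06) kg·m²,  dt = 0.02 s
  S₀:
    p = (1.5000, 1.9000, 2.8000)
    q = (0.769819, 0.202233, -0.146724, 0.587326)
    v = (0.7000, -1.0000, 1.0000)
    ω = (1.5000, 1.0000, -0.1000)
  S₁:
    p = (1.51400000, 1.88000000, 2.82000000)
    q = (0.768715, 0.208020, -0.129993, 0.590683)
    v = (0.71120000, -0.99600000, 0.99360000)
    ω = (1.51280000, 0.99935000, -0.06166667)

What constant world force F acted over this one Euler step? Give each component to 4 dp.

Δv = v₁−v₀ = (0.01120000, 0.00400000, -0.00640000)
m·(v₁−v₀)/dt = (1.4000, 0.5000, -0.8000)

F = (1.4000, 0.5000, -0.8000)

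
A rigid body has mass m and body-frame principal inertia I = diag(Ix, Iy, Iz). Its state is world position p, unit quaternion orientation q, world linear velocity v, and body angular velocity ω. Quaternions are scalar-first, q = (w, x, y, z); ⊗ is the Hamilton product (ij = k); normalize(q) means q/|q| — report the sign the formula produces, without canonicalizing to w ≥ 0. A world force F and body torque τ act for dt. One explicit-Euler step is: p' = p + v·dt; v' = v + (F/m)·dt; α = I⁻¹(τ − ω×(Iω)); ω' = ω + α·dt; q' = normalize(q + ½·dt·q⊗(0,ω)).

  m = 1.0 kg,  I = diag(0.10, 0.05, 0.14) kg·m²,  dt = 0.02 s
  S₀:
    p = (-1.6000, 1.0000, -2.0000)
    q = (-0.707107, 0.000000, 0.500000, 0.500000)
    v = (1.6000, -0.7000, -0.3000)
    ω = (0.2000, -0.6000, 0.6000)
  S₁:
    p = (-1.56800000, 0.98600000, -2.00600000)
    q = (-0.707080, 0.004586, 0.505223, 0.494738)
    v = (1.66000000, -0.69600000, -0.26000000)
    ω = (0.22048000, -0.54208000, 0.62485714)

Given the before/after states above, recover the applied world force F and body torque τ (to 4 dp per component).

F = (3.0000, 0.2000, 2.0000)
τ = (0.0700, 0.1400, 0.1800)

v₁ − v₀ = (0.06000000, 0.00400000, 0.04000000)
F = m·Δv/dt = (3.0000, 0.2000, 2.0000)
rate change Δω = (0.02048000, 0.05792000, 0.02485714)
gyro term ω₀×Iω₀ = (-0.0324, -0.0048, 0.0060)
τ = I·(Δω/dt) + ω₀×(Iω₀) = (0.0700, 0.1400, 0.1800)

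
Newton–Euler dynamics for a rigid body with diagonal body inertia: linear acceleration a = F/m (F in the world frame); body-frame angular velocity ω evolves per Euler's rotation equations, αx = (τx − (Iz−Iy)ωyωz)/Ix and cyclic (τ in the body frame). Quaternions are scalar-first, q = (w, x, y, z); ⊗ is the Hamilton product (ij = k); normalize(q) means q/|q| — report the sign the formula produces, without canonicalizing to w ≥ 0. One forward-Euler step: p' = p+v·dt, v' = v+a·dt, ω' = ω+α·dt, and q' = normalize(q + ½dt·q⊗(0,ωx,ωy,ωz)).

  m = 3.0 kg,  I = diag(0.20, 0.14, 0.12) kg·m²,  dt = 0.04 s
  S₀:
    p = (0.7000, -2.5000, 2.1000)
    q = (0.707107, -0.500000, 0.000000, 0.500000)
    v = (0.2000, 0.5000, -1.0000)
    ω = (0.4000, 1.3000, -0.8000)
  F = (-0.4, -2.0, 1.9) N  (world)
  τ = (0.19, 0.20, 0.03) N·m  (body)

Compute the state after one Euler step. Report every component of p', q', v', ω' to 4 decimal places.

a = F/m = (-0.1333, -0.6667, 0.6333)
new position p' = (0.7080, -2.4800, 2.0600)
new velocity v' = (0.1947, 0.4733, -0.9747)
gyro term ω×Iω = (0.0208, -0.0256, -0.0312)
α = I⁻¹(τ − ω×Iω) = (0.8460, 1.6114, 0.5100)
ω' = ω + α·dt = (0.4338, 1.3645, -0.7796)
q⊗(0,ω) = (0.6000000, -0.3671572, 0.7192391, -1.2156856)
updated quaternion q' = (0.7187, -0.5071, 0.0144, 0.4754)

p' = (0.7080, -2.4800, 2.0600)
q' = (0.7187, -0.5071, 0.0144, 0.4754)
v' = (0.1947, 0.4733, -0.9747)
ω' = (0.4338, 1.3645, -0.7796)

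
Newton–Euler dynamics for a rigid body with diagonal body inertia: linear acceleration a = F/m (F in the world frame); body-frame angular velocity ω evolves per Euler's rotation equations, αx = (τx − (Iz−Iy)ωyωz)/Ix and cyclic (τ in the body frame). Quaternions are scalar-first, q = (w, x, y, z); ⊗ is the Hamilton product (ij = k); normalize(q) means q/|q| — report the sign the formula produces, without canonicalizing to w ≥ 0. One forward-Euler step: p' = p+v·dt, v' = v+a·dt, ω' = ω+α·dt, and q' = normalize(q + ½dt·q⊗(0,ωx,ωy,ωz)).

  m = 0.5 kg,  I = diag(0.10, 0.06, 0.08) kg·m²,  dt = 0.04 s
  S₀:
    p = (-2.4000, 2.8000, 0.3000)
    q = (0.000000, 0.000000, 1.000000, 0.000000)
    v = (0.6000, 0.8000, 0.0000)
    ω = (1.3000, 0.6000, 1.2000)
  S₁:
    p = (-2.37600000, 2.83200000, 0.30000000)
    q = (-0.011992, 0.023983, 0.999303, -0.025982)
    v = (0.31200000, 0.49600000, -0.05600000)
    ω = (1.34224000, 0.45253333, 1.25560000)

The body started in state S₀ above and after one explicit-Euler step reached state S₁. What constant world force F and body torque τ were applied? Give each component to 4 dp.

ω₁ − ω₀ = (0.04224000, -0.14746667, 0.05560000)
I·α + gyro = (0.1200, -0.1900, 0.0800)
v₁ − v₀ = (-0.28800000, -0.30400000, -0.05600000)
F = m·Δv/dt = (-3.6000, -3.8000, -0.7000)

F = (-3.6000, -3.8000, -0.7000)
τ = (0.1200, -0.1900, 0.0800)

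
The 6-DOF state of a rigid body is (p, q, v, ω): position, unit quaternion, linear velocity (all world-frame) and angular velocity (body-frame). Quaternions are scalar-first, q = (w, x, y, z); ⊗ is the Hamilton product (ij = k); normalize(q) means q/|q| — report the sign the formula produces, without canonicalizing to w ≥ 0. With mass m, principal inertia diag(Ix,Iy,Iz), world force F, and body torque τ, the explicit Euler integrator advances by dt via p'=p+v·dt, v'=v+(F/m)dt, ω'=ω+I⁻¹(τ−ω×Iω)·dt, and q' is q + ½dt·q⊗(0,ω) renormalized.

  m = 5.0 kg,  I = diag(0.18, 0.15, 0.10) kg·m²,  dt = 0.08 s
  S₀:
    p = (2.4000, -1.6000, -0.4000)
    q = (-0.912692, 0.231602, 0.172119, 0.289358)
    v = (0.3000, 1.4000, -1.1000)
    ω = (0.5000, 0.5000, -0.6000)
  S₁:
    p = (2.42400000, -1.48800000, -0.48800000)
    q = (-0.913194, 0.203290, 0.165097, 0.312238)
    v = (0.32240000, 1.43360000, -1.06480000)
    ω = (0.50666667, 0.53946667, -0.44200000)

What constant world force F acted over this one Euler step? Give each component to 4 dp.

velocity change Δv = (0.02240000, 0.03360000, 0.03520000)
F = m·Δv/dt = (1.4000, 2.1000, 2.2000)

F = (1.4000, 2.1000, 2.2000)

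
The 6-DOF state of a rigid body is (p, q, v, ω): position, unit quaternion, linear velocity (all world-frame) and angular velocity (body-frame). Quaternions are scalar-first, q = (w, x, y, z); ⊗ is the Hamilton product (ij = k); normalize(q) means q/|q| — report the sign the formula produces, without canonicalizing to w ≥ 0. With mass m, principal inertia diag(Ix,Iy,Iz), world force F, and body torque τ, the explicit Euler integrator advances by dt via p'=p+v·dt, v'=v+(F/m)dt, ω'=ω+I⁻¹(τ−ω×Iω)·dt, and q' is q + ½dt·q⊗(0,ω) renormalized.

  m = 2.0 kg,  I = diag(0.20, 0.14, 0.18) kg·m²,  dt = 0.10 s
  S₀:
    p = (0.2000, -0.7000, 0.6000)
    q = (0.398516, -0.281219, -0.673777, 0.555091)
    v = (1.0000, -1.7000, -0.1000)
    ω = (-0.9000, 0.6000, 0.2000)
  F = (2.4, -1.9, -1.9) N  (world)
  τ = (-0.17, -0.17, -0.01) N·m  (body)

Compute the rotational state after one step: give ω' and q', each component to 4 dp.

(τ − ω×Iω)/I = (-0.8740, -1.1886, -0.2356)
ω' = ω + α·dt = (-0.9874, 0.4811, 0.1764)
q⊗(0,ω) = (0.0401509, -0.8264744, -0.2042285, -0.6954275)
q + ½dt·q⊗(0,ω), renormalized = (0.3999, -0.3221, -0.6830, 0.5195)

ω' = (-0.9874, 0.4811, 0.1764)
q' = (0.3999, -0.3221, -0.6830, 0.5195)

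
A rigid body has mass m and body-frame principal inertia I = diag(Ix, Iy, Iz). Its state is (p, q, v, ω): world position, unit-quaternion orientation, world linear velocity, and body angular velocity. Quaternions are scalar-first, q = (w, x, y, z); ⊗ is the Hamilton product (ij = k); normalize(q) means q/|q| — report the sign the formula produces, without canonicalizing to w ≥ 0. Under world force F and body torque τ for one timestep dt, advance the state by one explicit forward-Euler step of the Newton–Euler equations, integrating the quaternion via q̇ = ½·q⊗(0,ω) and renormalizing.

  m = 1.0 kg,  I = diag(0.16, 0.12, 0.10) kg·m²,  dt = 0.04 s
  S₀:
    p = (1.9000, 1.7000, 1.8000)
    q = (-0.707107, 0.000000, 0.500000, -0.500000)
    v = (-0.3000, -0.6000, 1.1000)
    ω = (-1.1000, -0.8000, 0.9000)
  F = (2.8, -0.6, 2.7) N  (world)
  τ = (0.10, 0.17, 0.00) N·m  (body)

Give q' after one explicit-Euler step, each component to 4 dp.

q⊗(0,ω) = (0.8500000, 0.8278177, 1.1156856, -0.0863963)
updated quaternion q' = (-0.6897, 0.0165, 0.5220, -0.5015)

q' = (-0.6897, 0.0165, 0.5220, -0.5015)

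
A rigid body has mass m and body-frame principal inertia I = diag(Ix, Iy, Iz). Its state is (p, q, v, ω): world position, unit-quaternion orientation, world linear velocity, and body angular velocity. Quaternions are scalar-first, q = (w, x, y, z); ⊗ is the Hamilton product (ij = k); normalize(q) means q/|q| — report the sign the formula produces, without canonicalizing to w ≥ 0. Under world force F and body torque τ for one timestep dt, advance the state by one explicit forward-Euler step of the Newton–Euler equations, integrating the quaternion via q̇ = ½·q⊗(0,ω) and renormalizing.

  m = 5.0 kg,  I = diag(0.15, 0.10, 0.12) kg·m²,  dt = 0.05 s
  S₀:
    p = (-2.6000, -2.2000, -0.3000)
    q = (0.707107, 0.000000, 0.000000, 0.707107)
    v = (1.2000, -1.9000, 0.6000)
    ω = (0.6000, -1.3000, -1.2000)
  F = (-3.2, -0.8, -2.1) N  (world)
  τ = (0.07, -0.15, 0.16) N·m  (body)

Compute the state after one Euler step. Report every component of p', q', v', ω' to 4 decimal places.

precession coupling ω×(Iω) = (0.0312, -0.0216, 0.0390)
angular accel α = (0.2587, -1.2840, 1.0083)
ω + α·dt = (0.6129, -1.3642, -1.1496)
q⊗(0,ω) = (0.8485284, 1.3435033, -0.4949749, -0.8485284)
q' = normalize(q + ½dt·q⊗(0,ω)) = (0.7275, 0.0336, -0.0124, 0.6851)
a = F/m = (-0.6400, -0.1600, -0.4200)
new position p' = (-2.5400, -2.2950, -0.2700)
v + (F/m)dt = (1.1680, -1.9080, 0.5790)

p' = (-2.5400, -2.2950, -0.2700)
q' = (0.7275, 0.0336, -0.0124, 0.6851)
v' = (1.1680, -1.9080, 0.5790)
ω' = (0.6129, -1.3642, -1.1496)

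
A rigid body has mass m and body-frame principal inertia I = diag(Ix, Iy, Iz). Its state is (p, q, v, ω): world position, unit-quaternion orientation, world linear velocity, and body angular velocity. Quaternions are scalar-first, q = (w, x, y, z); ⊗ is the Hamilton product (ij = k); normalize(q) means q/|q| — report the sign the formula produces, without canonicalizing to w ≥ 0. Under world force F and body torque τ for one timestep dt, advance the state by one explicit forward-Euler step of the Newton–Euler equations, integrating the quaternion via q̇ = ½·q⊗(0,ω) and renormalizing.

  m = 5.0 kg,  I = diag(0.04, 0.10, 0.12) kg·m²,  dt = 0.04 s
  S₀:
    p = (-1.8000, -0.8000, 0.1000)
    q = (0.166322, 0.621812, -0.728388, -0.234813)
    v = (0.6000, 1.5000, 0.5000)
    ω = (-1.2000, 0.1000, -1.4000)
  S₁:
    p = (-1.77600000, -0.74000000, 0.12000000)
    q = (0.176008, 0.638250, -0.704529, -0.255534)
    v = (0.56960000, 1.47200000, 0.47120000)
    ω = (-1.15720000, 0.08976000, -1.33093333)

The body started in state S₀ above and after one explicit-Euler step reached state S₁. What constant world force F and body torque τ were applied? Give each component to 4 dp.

v₁ − v₀ = (-0.03040000, -0.02800000, -0.02880000)
applied force F = (-3.8000, -3.5000, -3.6000)
Δω = ω₁−ω₀ = (0.04280000, -0.01024000, 0.06906667)
τ = I·(Δω/dt) + ω₀×(Iω₀) = (0.0400, -0.1600, 0.2000)

F = (-3.8000, -3.5000, -3.6000)
τ = (0.0400, -0.1600, 0.2000)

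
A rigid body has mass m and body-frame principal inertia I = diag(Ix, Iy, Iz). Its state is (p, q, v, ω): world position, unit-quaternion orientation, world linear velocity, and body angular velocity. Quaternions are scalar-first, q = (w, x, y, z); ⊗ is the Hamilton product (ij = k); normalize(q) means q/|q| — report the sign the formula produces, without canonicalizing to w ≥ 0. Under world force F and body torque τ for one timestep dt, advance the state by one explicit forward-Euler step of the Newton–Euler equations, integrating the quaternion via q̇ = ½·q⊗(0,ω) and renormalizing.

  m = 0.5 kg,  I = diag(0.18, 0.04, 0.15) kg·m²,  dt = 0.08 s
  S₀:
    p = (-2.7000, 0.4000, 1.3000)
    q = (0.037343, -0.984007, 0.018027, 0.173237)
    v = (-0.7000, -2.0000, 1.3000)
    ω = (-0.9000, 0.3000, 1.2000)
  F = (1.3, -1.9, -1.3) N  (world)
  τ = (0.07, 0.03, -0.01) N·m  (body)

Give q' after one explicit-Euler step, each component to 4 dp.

q' = (-0.0066, -0.9847, 0.0594, 0.1636)

2q̇ = q⊗(0,ω) = (-1.0988988, -0.0639474, 1.0360980, -0.2341662)
q + ½dt·q⊗(0,ω), renormalized = (-0.0066, -0.9847, 0.0594, 0.1636)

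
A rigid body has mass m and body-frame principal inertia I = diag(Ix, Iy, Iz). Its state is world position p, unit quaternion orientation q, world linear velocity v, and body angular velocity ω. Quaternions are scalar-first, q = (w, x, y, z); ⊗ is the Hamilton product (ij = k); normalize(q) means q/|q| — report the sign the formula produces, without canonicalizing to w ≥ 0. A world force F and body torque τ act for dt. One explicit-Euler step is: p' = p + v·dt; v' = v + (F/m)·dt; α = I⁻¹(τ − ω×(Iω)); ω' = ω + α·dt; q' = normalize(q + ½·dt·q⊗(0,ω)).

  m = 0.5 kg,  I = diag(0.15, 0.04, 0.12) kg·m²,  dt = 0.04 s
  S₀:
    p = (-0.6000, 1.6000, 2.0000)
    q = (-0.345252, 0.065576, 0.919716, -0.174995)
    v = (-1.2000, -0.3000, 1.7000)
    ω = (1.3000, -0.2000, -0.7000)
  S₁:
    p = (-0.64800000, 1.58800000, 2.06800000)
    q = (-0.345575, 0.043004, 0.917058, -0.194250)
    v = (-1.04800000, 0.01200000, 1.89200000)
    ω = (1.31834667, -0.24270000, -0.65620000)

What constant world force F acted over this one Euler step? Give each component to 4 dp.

v₁ − v₀ = (0.15200000, 0.31200000, 0.19200000)
F = m·Δv/dt = (1.9000, 3.9000, 2.4000)

F = (1.9000, 3.9000, 2.4000)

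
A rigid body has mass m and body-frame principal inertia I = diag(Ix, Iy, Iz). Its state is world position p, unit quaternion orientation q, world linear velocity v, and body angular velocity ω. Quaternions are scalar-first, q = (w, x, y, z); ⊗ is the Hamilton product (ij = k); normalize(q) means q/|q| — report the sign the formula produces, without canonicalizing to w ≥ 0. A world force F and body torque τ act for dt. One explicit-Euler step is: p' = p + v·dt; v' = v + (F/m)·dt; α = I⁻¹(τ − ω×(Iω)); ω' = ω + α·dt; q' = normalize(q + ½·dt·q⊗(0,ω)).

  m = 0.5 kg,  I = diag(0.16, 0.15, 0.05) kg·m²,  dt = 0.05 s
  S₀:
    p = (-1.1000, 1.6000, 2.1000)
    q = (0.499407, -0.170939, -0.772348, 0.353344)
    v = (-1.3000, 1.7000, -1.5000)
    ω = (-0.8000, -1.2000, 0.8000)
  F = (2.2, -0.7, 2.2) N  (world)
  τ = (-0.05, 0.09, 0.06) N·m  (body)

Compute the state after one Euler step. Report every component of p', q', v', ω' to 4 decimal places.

p' = (-1.1650, 1.6850, 2.0250)
q' = (0.4654, -0.1856, -0.7903, 0.3527)
v' = (-1.0800, 1.6300, -1.2800)
ω' = (-0.8456, -1.1465, 0.8696)

angular accel α = (-0.9125, 1.0693, 1.3920)
ω' = ω + α·dt = (-0.8456, -1.1465, 0.8696)
Hamilton product q⊗(0,ω) = (-1.3462440, -0.5933912, -0.7452124, -0.0132260)
q + ½dt·q⊗(0,ω), renormalized = (0.4654, -0.1856, -0.7903, 0.3527)
a = (4.4000, -1.4000, 4.4000)
p' = p + v·dt = (-1.1650, 1.6850, 2.0250)
new velocity v' = (-1.0800, 1.6300, -1.2800)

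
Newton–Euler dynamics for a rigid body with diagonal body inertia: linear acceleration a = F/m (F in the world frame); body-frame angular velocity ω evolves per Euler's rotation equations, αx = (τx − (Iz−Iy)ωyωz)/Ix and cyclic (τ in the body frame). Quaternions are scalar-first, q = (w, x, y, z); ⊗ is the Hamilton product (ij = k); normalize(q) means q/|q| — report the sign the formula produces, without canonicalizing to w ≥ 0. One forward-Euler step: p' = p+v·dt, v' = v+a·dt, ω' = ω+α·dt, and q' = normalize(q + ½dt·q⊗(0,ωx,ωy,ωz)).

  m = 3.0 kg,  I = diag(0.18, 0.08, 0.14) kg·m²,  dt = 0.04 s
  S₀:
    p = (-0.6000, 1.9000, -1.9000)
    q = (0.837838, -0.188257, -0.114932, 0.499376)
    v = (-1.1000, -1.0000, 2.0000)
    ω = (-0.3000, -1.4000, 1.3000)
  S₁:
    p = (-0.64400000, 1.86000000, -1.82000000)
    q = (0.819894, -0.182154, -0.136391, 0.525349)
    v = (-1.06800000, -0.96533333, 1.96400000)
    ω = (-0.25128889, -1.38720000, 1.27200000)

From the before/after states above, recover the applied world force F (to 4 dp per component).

velocity change Δv = (0.03200000, 0.03466667, -0.03600000)
F = m·Δv/dt = (2.4000, 2.6000, -2.7000)

F = (2.4000, 2.6000, -2.7000)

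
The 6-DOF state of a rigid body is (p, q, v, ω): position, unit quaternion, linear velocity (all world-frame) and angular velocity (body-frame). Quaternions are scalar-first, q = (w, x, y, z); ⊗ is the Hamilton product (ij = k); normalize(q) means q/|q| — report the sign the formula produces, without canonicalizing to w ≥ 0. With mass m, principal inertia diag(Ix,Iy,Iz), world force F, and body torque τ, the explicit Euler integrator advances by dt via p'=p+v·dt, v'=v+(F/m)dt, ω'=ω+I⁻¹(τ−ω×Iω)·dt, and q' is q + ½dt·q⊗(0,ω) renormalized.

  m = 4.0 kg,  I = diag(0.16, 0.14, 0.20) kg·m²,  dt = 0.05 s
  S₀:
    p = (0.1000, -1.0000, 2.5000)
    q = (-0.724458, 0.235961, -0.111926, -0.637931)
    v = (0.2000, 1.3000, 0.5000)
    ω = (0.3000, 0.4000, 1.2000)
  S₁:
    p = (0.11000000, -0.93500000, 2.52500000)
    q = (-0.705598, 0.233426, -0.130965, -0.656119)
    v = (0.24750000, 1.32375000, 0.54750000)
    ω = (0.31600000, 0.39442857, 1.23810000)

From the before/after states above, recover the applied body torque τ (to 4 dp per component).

rate change Δω = (0.01600000, -0.00557143, 0.03810000)
precession coupling = (0.0288, -0.0144, -0.0024)
τ = I·(Δω/dt) + ω₀×(Iω₀) = (0.0800, -0.0300, 0.1500)

τ = (0.0800, -0.0300, 0.1500)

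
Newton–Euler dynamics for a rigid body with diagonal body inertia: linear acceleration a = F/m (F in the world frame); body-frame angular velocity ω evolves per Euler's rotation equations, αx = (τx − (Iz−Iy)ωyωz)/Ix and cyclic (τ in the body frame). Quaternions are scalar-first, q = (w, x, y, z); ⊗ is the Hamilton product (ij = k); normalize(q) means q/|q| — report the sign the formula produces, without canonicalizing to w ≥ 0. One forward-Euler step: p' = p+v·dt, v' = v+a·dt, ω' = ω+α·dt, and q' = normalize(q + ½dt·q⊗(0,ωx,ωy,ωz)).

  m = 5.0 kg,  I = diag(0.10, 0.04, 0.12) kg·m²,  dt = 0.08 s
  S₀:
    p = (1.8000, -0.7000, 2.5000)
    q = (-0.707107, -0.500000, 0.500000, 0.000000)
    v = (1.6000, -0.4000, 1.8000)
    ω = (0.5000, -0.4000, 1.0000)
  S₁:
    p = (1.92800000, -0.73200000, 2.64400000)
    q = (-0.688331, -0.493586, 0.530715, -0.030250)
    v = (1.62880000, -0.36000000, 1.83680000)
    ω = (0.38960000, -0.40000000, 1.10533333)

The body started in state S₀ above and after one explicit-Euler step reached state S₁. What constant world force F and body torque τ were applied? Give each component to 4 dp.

F = (1.8000, 2.5000, 2.3000)
τ = (-0.1700, -0.0100, 0.1700)

Δv = v₁−v₀ = (0.02880000, 0.04000000, 0.03680000)
m·(v₁−v₀)/dt = (1.8000, 2.5000, 2.3000)
ω₁ − ω₀ = (-0.11040000, 0.00000000, 0.10533333)
ω₀×(Iω₀) = (-0.0320, -0.0100, 0.0120)
applied torque τ = (-0.1700, -0.0100, 0.1700)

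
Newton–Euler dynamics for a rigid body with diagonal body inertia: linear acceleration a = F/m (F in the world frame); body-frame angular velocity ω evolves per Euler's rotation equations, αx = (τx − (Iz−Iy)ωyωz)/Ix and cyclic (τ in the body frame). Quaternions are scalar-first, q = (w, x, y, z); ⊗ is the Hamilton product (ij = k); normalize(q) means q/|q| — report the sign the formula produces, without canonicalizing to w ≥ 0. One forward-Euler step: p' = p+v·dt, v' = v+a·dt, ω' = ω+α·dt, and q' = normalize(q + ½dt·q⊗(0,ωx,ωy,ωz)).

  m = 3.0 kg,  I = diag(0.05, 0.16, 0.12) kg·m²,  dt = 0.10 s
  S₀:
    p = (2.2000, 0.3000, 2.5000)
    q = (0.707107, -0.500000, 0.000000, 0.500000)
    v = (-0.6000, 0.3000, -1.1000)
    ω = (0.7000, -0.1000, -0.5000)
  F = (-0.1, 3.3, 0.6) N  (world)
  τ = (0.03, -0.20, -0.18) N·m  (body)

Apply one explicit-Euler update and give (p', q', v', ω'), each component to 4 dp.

p' = (2.1400, 0.3300, 2.3900)
q' = (0.7364, -0.4723, 0.0015, 0.4844)
v' = (-0.6033, 0.4100, -1.0800)
ω' = (0.7640, -0.2403, -0.6436)

gyro term ω×Iω = (-0.0020, 0.0245, -0.0077)
(τ − ω×Iω)/I = (0.6400, -1.4031, -1.4358)
new body rate ω' = (0.7640, -0.2403, -0.6436)
q⊗(0,ω) = (0.6000000, 0.5449749, 0.0292893, -0.3035535)
q' = normalize(q + ½dt·q⊗(0,ω)) = (0.7364, -0.4723, 0.0015, 0.4844)
a = (-0.0333, 1.1000, 0.2000)
new position p' = (2.1400, 0.3300, 2.3900)
v' = v + a·dt = (-0.6033, 0.4100, -1.0800)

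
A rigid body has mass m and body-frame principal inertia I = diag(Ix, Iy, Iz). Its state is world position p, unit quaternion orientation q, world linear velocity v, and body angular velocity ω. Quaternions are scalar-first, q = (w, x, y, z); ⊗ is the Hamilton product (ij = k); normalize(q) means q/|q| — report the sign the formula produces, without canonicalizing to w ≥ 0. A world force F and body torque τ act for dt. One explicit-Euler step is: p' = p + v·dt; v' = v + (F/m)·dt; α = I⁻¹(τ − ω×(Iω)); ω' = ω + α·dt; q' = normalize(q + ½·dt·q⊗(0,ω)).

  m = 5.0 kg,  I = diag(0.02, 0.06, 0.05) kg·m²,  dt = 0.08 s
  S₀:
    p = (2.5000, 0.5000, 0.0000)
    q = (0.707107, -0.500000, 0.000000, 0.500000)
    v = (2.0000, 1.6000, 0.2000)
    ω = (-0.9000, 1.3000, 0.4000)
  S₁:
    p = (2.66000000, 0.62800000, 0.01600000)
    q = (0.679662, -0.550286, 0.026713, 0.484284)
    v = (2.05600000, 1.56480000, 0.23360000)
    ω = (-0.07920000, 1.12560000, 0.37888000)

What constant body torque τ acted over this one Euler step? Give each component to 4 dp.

τ = (0.2000, -0.1200, -0.0600)

ω₁ − ω₀ = (0.82080000, -0.17440000, -0.02112000)
gyro term ω₀×Iω₀ = (-0.0052, 0.0108, -0.0468)
applied torque τ = (0.2000, -0.1200, -0.0600)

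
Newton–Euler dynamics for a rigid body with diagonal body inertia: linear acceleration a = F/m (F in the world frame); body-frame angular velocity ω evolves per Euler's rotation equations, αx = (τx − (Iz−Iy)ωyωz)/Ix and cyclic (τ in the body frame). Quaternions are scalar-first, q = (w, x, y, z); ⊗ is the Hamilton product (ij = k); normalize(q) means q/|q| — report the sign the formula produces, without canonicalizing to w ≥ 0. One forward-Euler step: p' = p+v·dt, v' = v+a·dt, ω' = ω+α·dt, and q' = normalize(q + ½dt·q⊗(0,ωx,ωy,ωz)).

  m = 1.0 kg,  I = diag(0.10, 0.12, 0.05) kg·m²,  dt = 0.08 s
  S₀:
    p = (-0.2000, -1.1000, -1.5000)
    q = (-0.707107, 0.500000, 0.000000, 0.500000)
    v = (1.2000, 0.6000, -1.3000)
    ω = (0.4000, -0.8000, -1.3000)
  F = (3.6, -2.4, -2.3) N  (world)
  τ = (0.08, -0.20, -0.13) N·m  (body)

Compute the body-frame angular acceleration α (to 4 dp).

α = (1.5280, -1.4500, -2.4720)

gyro term ω×Iω = (-0.0728, -0.0260, -0.0064)
angular accel α = (1.5280, -1.4500, -2.4720)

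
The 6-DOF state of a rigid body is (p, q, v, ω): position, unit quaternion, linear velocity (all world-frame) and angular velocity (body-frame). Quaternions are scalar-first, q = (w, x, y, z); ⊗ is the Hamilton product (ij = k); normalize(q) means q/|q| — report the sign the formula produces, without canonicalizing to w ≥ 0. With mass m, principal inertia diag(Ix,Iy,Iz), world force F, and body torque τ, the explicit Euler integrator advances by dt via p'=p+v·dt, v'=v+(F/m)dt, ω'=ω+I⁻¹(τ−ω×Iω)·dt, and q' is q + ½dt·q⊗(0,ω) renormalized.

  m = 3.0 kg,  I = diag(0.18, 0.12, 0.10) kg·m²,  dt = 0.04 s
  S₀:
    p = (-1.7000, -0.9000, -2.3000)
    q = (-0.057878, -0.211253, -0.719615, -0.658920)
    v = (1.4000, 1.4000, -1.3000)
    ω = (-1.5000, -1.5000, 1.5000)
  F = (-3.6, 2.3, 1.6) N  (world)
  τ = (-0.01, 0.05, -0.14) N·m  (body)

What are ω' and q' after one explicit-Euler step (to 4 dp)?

angular accel α = (-0.3056, 1.9167, -0.0500)
ω' = ω + α·dt = (-1.5122, -1.4233, 1.4980)
Hamilton product q⊗(0,ω) = (-0.4079220, -1.9809855, 1.3920765, -0.8493600)
q' = normalize(q + ½dt·q⊗(0,ω)) = (-0.0659, -0.2505, -0.6908, -0.6750)

ω' = (-1.5122, -1.4233, 1.4980)
q' = (-0.0659, -0.2505, -0.6908, -0.6750)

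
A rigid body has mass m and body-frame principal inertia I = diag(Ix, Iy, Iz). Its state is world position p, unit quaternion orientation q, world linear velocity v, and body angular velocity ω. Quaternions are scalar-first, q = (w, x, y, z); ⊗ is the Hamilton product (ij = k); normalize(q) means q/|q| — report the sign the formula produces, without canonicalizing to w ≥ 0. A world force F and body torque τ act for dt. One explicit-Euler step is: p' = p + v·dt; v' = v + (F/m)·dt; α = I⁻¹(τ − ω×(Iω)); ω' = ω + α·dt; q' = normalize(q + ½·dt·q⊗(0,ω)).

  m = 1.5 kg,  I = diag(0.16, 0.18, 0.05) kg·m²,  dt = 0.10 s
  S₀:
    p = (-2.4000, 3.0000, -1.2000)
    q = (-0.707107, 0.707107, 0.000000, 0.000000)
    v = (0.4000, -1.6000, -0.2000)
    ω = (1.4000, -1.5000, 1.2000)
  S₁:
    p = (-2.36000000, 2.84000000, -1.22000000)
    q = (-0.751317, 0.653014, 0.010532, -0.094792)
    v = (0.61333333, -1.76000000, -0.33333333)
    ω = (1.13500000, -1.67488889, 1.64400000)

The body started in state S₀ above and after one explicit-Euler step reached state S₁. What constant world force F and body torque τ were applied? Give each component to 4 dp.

F = (3.2000, -2.4000, -2.0000)
τ = (-0.1900, -0.1300, 0.1800)

v₁ − v₀ = (0.21333333, -0.16000000, -0.13333333)
F = m·Δv/dt = (3.2000, -2.4000, -2.0000)
Δω = ω₁−ω₀ = (-0.26500000, -0.17488889, 0.44400000)
precession coupling = (0.2340, 0.1848, -0.0420)
τ = I·(Δω/dt) + ω₀×(Iω₀) = (-0.1900, -0.1300, 0.1800)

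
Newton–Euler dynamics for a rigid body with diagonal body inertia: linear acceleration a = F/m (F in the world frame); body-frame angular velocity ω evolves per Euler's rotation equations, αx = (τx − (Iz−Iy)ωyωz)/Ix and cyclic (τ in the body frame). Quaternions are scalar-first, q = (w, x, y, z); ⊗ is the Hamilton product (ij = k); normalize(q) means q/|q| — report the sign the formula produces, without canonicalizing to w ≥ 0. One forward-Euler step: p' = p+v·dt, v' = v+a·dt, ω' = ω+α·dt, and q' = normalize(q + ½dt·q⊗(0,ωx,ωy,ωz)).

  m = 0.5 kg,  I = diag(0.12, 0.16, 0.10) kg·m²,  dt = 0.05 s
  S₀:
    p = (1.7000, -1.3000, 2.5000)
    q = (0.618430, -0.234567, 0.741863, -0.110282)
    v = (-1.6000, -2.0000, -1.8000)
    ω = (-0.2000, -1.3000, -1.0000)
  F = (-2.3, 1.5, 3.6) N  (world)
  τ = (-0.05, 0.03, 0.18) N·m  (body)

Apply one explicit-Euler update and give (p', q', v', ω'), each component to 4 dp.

linear accel F/m = (-4.6000, 3.0000, 7.2000)
new position p' = (1.6200, -1.4000, 2.4100)
new velocity v' = (-1.8300, -1.8500, -1.4400)
gyro term ω×Iω = (-0.0780, 0.0040, 0.0104)
α = I⁻¹(τ − ω×Iω) = (0.2333, 0.1625, 1.6960)
new body rate ω' = (-0.1883, -1.2919, -0.9152)
Hamilton product q⊗(0,ω) = (0.8072265, -1.0089156, -1.0164696, -0.1651203)
updated quaternion q' = (0.6381, -0.2596, 0.7158, -0.1143)

p' = (1.6200, -1.4000, 2.4100)
q' = (0.6381, -0.2596, 0.7158, -0.1143)
v' = (-1.8300, -1.8500, -1.4400)
ω' = (-0.1883, -1.2919, -0.9152)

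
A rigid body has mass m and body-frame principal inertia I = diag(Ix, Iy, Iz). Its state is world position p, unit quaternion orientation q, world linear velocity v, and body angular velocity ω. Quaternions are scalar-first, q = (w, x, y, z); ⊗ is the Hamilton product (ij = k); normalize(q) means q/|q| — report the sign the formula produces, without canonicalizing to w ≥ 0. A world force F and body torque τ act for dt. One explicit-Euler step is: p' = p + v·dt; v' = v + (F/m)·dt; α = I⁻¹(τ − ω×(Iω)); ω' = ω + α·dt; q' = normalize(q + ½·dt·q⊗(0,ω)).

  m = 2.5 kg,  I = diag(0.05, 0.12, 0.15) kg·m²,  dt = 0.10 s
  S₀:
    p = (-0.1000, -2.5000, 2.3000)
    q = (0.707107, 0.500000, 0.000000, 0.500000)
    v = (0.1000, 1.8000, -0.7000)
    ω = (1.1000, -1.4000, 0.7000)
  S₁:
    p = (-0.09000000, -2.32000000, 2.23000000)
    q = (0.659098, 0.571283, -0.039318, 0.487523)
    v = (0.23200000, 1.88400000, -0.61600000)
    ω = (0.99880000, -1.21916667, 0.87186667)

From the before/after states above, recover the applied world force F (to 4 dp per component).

F = (3.3000, 2.1000, 2.1000)

v₁ − v₀ = (0.13200000, 0.08400000, 0.08400000)
m·(v₁−v₀)/dt = (3.3000, 2.1000, 2.1000)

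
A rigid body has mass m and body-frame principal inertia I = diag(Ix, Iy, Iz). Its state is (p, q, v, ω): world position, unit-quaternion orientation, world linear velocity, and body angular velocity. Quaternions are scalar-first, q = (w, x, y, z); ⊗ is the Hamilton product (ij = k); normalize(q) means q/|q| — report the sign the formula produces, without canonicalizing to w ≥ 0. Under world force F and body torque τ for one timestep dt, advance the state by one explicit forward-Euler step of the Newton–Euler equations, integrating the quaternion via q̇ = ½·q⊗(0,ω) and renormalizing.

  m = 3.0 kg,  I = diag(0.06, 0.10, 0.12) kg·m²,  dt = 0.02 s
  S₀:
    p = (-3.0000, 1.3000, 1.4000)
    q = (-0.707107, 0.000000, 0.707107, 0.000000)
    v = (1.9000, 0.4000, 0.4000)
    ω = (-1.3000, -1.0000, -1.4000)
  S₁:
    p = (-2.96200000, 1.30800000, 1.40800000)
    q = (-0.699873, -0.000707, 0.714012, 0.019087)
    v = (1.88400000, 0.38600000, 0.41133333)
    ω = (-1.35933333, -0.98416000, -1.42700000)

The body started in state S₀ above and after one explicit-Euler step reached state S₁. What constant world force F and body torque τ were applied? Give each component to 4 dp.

F = (-2.4000, -2.1000, 1.7000)
τ = (-0.1500, -0.0300, -0.1100)

ω₁ − ω₀ = (-0.05933333, 0.01584000, -0.02700000)
τ = I·(Δω/dt) + ω₀×(Iω₀) = (-0.1500, -0.0300, -0.1100)
velocity change Δv = (-0.01600000, -0.01400000, 0.01133333)
applied force F = (-2.4000, -2.1000, 1.7000)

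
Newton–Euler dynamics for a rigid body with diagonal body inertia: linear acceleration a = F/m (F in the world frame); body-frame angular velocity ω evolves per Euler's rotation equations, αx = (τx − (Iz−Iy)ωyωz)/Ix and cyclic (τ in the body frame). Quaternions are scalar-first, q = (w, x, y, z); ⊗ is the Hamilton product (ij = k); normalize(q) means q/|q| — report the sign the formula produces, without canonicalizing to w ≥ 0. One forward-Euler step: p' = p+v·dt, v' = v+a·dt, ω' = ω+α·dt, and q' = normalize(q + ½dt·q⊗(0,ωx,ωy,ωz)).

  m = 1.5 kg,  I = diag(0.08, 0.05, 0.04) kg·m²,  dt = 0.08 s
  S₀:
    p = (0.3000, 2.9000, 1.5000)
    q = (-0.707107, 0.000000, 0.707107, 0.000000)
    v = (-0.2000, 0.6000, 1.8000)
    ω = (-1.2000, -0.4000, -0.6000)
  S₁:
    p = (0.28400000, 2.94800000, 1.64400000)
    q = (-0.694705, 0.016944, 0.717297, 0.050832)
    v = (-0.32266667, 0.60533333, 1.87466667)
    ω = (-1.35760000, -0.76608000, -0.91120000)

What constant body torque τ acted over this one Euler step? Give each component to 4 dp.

τ = (-0.1600, -0.2000, -0.1700)

ω₁ − ω₀ = (-0.15760000, -0.36608000, -0.31120000)
gyro term ω₀×Iω₀ = (-0.0024, 0.0288, -0.0144)
τ = I·(Δω/dt) + ω₀×(Iω₀) = (-0.1600, -0.2000, -0.1700)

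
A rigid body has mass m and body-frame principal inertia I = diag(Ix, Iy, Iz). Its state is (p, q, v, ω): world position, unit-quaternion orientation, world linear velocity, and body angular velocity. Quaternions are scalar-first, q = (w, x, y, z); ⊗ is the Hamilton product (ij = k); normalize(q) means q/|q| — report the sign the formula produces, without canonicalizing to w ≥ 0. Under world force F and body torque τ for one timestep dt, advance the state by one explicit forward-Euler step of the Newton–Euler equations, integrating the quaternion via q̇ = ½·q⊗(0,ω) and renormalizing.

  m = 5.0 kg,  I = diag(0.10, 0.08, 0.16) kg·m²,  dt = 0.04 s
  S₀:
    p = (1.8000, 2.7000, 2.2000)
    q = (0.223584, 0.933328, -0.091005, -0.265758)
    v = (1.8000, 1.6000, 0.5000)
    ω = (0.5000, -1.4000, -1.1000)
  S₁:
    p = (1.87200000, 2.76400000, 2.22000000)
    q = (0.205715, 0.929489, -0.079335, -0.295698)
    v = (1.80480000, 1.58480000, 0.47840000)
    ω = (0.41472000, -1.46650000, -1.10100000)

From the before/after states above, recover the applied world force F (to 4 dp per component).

F = (0.6000, -1.9000, -2.7000)

velocity change Δv = (0.00480000, -0.01520000, -0.02160000)
F = m·Δv/dt = (0.6000, -1.9000, -2.7000)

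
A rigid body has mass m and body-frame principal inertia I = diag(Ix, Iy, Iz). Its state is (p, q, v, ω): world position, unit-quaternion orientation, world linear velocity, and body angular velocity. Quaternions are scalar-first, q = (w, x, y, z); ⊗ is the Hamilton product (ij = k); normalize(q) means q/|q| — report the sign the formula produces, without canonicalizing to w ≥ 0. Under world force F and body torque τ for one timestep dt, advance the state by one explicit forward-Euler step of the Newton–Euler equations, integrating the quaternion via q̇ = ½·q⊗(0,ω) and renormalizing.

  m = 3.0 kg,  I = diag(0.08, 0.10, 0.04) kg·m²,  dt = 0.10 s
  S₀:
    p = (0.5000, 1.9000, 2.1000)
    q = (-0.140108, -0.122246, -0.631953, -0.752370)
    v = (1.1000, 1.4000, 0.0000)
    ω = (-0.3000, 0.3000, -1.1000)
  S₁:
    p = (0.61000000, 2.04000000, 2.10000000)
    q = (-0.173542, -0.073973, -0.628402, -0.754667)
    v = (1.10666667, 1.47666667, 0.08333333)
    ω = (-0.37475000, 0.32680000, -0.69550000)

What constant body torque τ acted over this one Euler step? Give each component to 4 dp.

τ = (-0.0400, 0.0400, 0.1600)

ω₁ − ω₀ = (-0.07475000, 0.02680000, 0.40450000)
gyro term ω₀×Iω₀ = (0.0198, 0.0132, -0.0018)
τ = I·(Δω/dt) + ω₀×(Iω₀) = (-0.0400, 0.0400, 0.1600)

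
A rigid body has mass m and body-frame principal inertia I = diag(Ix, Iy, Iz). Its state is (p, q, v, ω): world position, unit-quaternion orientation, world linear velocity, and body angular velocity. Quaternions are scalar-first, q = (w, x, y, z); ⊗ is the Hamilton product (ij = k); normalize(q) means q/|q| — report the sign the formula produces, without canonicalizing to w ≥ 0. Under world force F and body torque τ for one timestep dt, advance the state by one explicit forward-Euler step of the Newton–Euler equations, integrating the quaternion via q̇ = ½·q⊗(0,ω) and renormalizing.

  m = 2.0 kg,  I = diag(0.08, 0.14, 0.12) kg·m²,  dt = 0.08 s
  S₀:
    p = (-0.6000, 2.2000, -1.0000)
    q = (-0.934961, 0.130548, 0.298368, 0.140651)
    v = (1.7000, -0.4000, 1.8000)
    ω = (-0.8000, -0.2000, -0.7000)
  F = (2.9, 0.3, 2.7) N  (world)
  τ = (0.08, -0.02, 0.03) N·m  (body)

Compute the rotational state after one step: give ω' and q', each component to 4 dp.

ω' = (-0.7172, -0.1986, -0.6864)
q' = (-0.9236, 0.1531, 0.3047, 0.1752)

(τ − ω×Iω)/I = (1.0350, 0.0171, 0.1700)
ω' = ω + α·dt = (-0.7172, -0.1986, -0.6864)
Hamilton product q⊗(0,ω) = (0.2625677, 0.5672414, 0.1658550, 0.8670575)
q + ½dt·q⊗(0,ω), renormalized = (-0.9236, 0.1531, 0.3047, 0.1752)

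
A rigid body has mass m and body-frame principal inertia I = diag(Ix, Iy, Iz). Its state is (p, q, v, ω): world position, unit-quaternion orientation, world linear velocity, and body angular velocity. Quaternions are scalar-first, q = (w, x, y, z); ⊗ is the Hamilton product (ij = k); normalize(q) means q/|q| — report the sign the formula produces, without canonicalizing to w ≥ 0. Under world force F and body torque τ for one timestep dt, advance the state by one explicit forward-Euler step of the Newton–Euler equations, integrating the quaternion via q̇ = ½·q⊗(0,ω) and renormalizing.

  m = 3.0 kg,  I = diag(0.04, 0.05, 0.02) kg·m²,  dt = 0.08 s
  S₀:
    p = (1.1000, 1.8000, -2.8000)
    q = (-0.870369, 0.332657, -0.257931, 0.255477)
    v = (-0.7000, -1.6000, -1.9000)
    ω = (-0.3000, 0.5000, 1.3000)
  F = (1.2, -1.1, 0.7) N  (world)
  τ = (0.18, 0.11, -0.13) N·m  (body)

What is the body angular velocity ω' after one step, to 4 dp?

ω×(Iω) gyroscopic = (-0.0195, -0.0078, -0.0015)
(τ − ω×Iω)/I = (4.9875, 2.3560, -6.4250)
ω' = ω + α·dt = (0.0990, 0.6885, 0.7860)

ω' = (0.0990, 0.6885, 0.7860)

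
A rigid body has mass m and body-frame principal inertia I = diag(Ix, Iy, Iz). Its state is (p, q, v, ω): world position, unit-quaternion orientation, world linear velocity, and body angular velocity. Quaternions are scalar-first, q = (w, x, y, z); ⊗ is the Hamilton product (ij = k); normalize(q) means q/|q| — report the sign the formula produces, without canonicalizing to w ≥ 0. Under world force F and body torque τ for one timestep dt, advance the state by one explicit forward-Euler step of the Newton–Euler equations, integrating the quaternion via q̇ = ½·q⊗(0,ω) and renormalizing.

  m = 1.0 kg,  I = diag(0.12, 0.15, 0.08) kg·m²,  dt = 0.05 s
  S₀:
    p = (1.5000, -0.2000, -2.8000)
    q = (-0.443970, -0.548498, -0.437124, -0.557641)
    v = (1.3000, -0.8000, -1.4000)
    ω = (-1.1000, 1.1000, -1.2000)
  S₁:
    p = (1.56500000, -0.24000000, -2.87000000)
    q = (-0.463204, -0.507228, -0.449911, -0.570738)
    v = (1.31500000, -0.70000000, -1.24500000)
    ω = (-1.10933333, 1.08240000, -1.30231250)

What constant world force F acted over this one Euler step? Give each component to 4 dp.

velocity change Δv = (0.01500000, 0.10000000, 0.15500000)
applied force F = (0.3000, 2.0000, 3.1000)

F = (0.3000, 2.0000, 3.1000)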